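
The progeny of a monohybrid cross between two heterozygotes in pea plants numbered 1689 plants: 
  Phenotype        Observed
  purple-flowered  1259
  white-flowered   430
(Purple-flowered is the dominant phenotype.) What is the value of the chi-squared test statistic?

0.190

For a monohybrid cross between heterozygotes with complete dominance, the expected phenotypic ratio is 3:1.
Expected counts for N = 1689 under a 3:1 ratio (total parts = 4):
  purple-flowered: 1689 × 3/4 = 1266.75
  white-flowered: 1689 × 1/4 = 422.25
χ² = Σ (O − E)² / E
  purple-flowered: (1259 − 1266.75)² / 1266.75 = 0.0474
  white-flowered: (430 − 422.25)² / 422.25 = 0.1422
χ² = 0.0474 + 0.1422 = 0.1896 ≈ 0.190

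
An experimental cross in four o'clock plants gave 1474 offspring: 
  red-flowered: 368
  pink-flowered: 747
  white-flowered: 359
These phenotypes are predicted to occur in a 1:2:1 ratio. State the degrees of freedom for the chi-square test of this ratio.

A goodness-of-fit test with 3 phenotype classes has df = 3 − 1 = 2.

2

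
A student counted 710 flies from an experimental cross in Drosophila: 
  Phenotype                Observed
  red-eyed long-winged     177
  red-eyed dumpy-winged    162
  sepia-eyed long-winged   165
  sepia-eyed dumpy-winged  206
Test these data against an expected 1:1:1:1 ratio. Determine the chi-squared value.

Under the 1:1:1:1 hypothesis (Σ ratio = 4, N = 710):
  red-eyed long-winged: 710 × 1/4 = 177.5
  red-eyed dumpy-winged: 710 × 1/4 = 177.5
  sepia-eyed long-winged: 710 × 1/4 = 177.5
  sepia-eyed dumpy-winged: 710 × 1/4 = 177.5
χ² = Σ (O − E)² / E
  red-eyed long-winged: (177 − 177.5)² / 177.5 = 0.0014
  red-eyed dumpy-winged: (162 − 177.5)² / 177.5 = 1.3535
  sepia-eyed long-winged: (165 − 177.5)² / 177.5 = 0.8803
  sepia-eyed dumpy-winged: (206 − 177.5)² / 177.5 = 4.5761
χ² = 0.0014 + 1.3535 + 0.8803 + 4.5761 = 6.8113 ≈ 6.811

6.811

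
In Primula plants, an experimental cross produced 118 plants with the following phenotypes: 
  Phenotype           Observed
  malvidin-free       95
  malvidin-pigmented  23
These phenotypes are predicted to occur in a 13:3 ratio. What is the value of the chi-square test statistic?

Under the 13:3 hypothesis (Σ ratio = 16, N = 118):
  malvidin-free: 118 × 13/16 = 95.875
  malvidin-pigmented: 118 × 3/16 = 22.125
χ² = Σ (O − E)² / E
  malvidin-free: (95 − 95.875)² / 95.875 = 0.0080
  malvidin-pigmented: (23 − 22.125)² / 22.125 = 0.0346
χ² = 0.0080 + 0.0346 = 0.0426 ≈ 0.043

0.043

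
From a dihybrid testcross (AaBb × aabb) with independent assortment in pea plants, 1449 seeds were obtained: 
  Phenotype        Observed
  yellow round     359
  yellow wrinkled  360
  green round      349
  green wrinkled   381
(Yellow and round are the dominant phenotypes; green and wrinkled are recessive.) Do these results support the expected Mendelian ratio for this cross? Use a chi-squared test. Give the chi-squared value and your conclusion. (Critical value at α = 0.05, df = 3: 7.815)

A dihybrid testcross with independent assortment gives a 1:1:1:1 ratio.
Total ratio parts = 4. Expected numbers out of 1449:
  yellow round: 1449 × 1/4 = 362.25
  yellow wrinkled: 1449 × 1/4 = 362.25
  green round: 1449 × 1/4 = 362.25
  green wrinkled: 1449 × 1/4 = 362.25
χ² = Σ (O − E)² / E
  yellow round: (359 − 362.25)² / 362.25 = 0.0292
  yellow wrinkled: (360 − 362.25)² / 362.25 = 0.0140
  green round: (349 − 362.25)² / 362.25 = 0.4846
  green wrinkled: (381 − 362.25)² / 362.25 = 0.9705
χ² = 0.0292 + 0.0140 + 0.4846 + 0.9705 = 1.4983 ≈ 1.498
Degrees of freedom = 4 − 1 = 3; critical value at α = 0.05 is 7.815.
Since 1.498 < 7.815, we fail to reject the null hypothesis — the data are consistent with the 1:1:1:1 ratio.

1.498; consistent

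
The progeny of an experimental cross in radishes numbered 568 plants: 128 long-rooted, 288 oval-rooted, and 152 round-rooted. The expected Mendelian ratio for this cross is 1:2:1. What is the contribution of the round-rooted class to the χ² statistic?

0.704

Expected counts for N = 568 under a 1:2:1 ratio (total parts = 4):
  long-rooted: 568 × 1/4 = 142
  oval-rooted: 568 × 2/4 = 284
  round-rooted: 568 × 1/4 = 142
Contribution of round-rooted: (152 − 142)² / 142 = 0.7042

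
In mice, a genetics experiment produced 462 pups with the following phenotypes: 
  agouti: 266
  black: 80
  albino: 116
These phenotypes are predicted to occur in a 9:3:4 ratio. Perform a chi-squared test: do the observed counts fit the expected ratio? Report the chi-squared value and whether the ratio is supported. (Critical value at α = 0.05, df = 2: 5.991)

0.653; consistent

Total ratio parts = 16. Expected numbers out of 462:
  agouti: 462 × 9/16 = 259.875
  black: 462 × 3/16 = 86.625
  albino: 462 × 4/16 = 115.5
χ² = Σ (O − E)² / E
  agouti: (266 − 259.875)² / 259.875 = 0.1444
  black: (80 − 86.625)² / 86.625 = 0.5067
  albino: (116 − 115.5)² / 115.5 = 0.0022
χ² = 0.1444 + 0.5067 + 0.0022 = 0.6533 ≈ 0.653
Degrees of freedom = 3 − 1 = 2; critical value at α = 0.05 is 5.991.
Since 0.653 < 5.991, we fail to reject the null hypothesis — the data are consistent with the 9:3:4 ratio.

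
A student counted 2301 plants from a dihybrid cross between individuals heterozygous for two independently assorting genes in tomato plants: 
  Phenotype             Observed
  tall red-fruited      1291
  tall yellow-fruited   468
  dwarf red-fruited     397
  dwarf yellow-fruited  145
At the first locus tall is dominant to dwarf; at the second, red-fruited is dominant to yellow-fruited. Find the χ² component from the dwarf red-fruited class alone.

2.749

A dihybrid F₂ with independent assortment and complete dominance at both loci gives a 9:3:3:1 phenotypic ratio.
Under the 9:3:3:1 hypothesis (Σ ratio = 16, N = 2301):
  tall red-fruited: 2301 × 9/16 = 1294.3125
  tall yellow-fruited: 2301 × 3/16 = 431.4375
  dwarf red-fruited: 2301 × 3/16 = 431.4375
  dwarf yellow-fruited: 2301 × 1/16 = 143.8125
Contribution of dwarf red-fruited: (397 − 431.4375)² / 431.4375 = 2.7488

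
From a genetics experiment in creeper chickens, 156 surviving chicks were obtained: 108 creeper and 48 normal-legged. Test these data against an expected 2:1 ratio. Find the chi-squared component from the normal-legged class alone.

0.308

Expected counts for N = 156 under a 2:1 ratio (total parts = 3):
  creeper: 156 × 2/3 = 104
  normal-legged: 156 × 1/3 = 52
Contribution of normal-legged: (48 − 52)² / 52 = 0.3077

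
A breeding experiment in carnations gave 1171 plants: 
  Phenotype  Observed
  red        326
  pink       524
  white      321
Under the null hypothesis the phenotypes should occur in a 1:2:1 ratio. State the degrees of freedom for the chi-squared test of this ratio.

2

A goodness-of-fit test with 3 phenotype classes has df = 3 − 1 = 2.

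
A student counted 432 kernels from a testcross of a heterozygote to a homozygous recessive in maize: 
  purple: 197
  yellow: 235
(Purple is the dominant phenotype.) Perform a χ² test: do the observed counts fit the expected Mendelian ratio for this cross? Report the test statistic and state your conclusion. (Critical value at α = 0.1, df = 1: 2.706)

A testcross of a heterozygote (Aa × aa) gives a 1:1 phenotypic ratio.
Expected counts for N = 432 under a 1:1 ratio (total parts = 2):
  purple: 432 × 1/2 = 216
  yellow: 432 × 1/2 = 216
χ² = Σ (O − E)² / E
  purple: (197 − 216)² / 216 = 1.6713
  yellow: (235 − 216)² / 216 = 1.6713
χ² = 1.6713 + 1.6713 = 3.3426 ≈ 3.343
Degrees of freedom = 2 − 1 = 1; critical value at α = 0.1 is 2.706.
Since 3.343 > 2.706, we reject the null hypothesis — the data do not fit the 1:1 ratio.

3.343; not consistent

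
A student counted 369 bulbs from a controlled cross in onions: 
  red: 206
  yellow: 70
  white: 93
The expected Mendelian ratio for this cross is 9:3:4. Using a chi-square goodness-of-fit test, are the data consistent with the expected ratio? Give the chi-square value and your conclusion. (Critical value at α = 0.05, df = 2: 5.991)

Under the 9:3:4 hypothesis (Σ ratio = 16, N = 369):
  red: 369 × 9/16 = 207.5625
  yellow: 369 × 3/16 = 69.1875
  white: 369 × 4/16 = 92.25
χ² = Σ (O − E)² / E
  red: (206 − 207.5625)² / 207.5625 = 0.0118
  yellow: (70 − 69.1875)² / 69.1875 = 0.0095
  white: (93 − 92.25)² / 92.25 = 0.0061
χ² = 0.0118 + 0.0095 + 0.0061 = 0.0274 ≈ 0.027
Degrees of freedom = 3 − 1 = 2; critical value at α = 0.05 is 5.991.
Since 0.027 < 5.991, we fail to reject the null hypothesis — the data are consistent with the 9:3:4 ratio.

0.027; consistent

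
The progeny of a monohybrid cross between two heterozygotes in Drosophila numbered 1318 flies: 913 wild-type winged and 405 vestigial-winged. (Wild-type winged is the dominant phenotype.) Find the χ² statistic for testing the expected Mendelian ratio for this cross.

23.066

For a monohybrid cross between heterozygotes with complete dominance, the expected phenotypic ratio is 3:1.
Under the 3:1 hypothesis (Σ ratio = 4, N = 1318):
  wild-type winged: 1318 × 3/4 = 988.5
  vestigial-winged: 1318 × 1/4 = 329.5
χ² = Σ (O − E)² / E
  wild-type winged: (913 − 988.5)² / 988.5 = 5.7666
  vestigial-winged: (405 − 329.5)² / 329.5 = 17.2997
χ² = 5.7666 + 17.2997 = 23.0663 ≈ 23.066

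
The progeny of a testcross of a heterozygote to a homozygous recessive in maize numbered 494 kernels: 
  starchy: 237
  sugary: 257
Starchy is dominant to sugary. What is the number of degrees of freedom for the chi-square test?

A testcross of a heterozygote (Aa × aa) gives a 1:1 phenotypic ratio.
A goodness-of-fit test with 2 phenotype classes has df = 2 − 1 = 1.

1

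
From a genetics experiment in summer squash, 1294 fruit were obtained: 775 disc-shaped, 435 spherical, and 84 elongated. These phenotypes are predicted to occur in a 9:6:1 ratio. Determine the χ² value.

The 9:6:1 ratio has 16 parts, so with N = 1294 the expected counts are:
  disc-shaped: 1294 × 9/16 = 727.875
  spherical: 1294 × 6/16 = 485.25
  elongated: 1294 × 1/16 = 80.875
χ² = Σ (O − E)² / E
  disc-shaped: (775 − 727.875)² / 727.875 = 3.0510
  spherical: (435 − 485.25)² / 485.25 = 5.2036
  elongated: (84 − 80.875)² / 80.875 = 0.1207
χ² = 3.0510 + 5.2036 + 0.1207 = 8.3753 ≈ 8.375

8.375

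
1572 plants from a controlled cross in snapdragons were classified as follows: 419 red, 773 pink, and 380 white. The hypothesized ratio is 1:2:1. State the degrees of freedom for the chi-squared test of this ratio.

A goodness-of-fit test with 3 phenotype classes has df = 3 − 1 = 2.

2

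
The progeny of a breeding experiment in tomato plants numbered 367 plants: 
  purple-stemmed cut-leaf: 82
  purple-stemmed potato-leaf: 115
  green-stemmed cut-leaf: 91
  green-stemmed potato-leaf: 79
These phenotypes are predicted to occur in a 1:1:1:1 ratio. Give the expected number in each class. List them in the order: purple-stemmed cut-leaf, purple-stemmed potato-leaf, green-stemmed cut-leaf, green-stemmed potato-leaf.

The 1:1:1:1 ratio has 4 parts, so with N = 367 the expected counts are:
  purple-stemmed cut-leaf: 367 × 1/4 = 91.75
  purple-stemmed potato-leaf: 367 × 1/4 = 91.75
  green-stemmed cut-leaf: 367 × 1/4 = 91.75
  green-stemmed potato-leaf: 367 × 1/4 = 91.75

91.75, 91.75, 91.75, 91.75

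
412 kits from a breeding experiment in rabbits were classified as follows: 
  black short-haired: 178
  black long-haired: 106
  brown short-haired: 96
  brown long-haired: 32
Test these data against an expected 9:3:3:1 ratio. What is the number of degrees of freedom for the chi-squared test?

A goodness-of-fit test with 4 phenotype classes has df = 4 − 1 = 3.

3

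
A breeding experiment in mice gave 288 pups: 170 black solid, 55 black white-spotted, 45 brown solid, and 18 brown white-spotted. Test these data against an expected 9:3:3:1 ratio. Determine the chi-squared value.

Expected counts for N = 288 under a 9:3:3:1 ratio (total parts = 16):
  black solid: 288 × 9/16 = 162
  black white-spotted: 288 × 3/16 = 54
  brown solid: 288 × 3/16 = 54
  brown white-spotted: 288 × 1/16 = 18
χ² = Σ (O − E)² / E
  black solid: (170 − 162)² / 162 = 0.3951
  black white-spotted: (55 − 54)² / 54 = 0.0185
  brown solid: (45 − 54)² / 54 = 1.5000
  brown white-spotted: (18 − 18)² / 18 = 0.0000
χ² = 0.3951 + 0.0185 + 1.5000 + 0.0000 = 1.9136 ≈ 1.914

1.914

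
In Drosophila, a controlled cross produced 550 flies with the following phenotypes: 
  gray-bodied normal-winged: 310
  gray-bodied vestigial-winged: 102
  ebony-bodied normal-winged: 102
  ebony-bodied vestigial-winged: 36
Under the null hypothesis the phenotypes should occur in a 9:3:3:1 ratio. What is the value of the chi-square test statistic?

0.103

Total ratio parts = 16. Expected numbers out of 550:
  gray-bodied normal-winged: 550 × 9/16 = 309.375
  gray-bodied vestigial-winged: 550 × 3/16 = 103.125
  ebony-bodied normal-winged: 550 × 3/16 = 103.125
  ebony-bodied vestigial-winged: 550 × 1/16 = 34.375
χ² = Σ (O − E)² / E
  gray-bodied normal-winged: (310 − 309.375)² / 309.375 = 0.0013
  gray-bodied vestigial-winged: (102 − 103.125)² / 103.125 = 0.0123
  ebony-bodied normal-winged: (102 − 103.125)² / 103.125 = 0.0123
  ebony-bodied vestigial-winged: (36 − 34.375)² / 34.375 = 0.0768
χ² = 0.0013 + 0.0123 + 0.0123 + 0.0768 = 0.1027 ≈ 0.103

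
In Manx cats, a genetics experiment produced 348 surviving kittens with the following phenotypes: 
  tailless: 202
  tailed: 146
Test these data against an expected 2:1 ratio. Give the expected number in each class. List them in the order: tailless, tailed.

232, 116

Total ratio parts = 3. Expected numbers out of 348:
  tailless: 348 × 2/3 = 232
  tailed: 348 × 1/3 = 116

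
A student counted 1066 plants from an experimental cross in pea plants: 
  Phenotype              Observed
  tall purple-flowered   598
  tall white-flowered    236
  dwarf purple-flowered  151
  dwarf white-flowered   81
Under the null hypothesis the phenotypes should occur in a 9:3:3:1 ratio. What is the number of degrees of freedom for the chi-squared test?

3

A goodness-of-fit test with 4 phenotype classes has df = 4 − 1 = 3.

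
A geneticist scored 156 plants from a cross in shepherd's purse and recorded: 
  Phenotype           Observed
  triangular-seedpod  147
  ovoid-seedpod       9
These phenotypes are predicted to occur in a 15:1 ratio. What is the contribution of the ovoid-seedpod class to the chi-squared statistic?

0.058

Total ratio parts = 16. Expected numbers out of 156:
  triangular-seedpod: 156 × 15/16 = 146.25
  ovoid-seedpod: 156 × 1/16 = 9.75
Contribution of ovoid-seedpod: (9 − 9.75)² / 9.75 = 0.0577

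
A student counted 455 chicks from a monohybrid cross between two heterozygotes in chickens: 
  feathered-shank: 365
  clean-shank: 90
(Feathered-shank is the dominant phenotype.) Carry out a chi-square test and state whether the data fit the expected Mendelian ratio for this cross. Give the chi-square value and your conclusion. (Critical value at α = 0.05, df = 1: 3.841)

For a monohybrid cross between heterozygotes with complete dominance, the expected phenotypic ratio is 3:1.
Under the 3:1 hypothesis (Σ ratio = 4, N = 455):
  feathered-shank: 455 × 3/4 = 341.25
  clean-shank: 455 × 1/4 = 113.75
χ² = Σ (O − E)² / E
  feathered-shank: (365 − 341.25)² / 341.25 = 1.6529
  clean-shank: (90 − 113.75)² / 113.75 = 4.9588
χ² = 1.6529 + 4.9588 = 6.6117 ≈ 6.612
Degrees of freedom = 2 − 1 = 1; critical value at α = 0.05 is 3.841.
Since 6.612 > 3.841, we reject the null hypothesis — the data do not fit the 3:1 ratio.

6.612; not consistent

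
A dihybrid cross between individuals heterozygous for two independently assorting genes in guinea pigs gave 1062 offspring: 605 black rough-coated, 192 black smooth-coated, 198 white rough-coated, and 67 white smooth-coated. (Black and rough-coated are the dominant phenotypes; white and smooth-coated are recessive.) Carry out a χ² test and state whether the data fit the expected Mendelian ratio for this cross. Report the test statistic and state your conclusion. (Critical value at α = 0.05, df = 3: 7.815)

A dihybrid F₂ with independent assortment and complete dominance at both loci gives a 9:3:3:1 phenotypic ratio.
Under the 9:3:3:1 hypothesis (Σ ratio = 16, N = 1062):
  black rough-coated: 1062 × 9/16 = 597.375
  black smooth-coated: 1062 × 3/16 = 199.125
  white rough-coated: 1062 × 3/16 = 199.125
  white smooth-coated: 1062 × 1/16 = 66.375
χ² = Σ (O − E)² / E
  black rough-coated: (605 − 597.375)² / 597.375 = 0.0973
  black smooth-coated: (192 − 199.125)² / 199.125 = 0.2549
  white rough-coated: (198 − 199.125)² / 199.125 = 0.0064
  white smooth-coated: (67 − 66.375)² / 66.375 = 0.0059
χ² = 0.0973 + 0.2549 + 0.0064 + 0.0059 = 0.3645 ≈ 0.365
Degrees of freedom = 4 − 1 = 3; critical value at α = 0.05 is 7.815.
Since 0.365 < 7.815, we fail to reject the null hypothesis — the data are consistent with the 9:3:3:1 ratio.

0.365; consistent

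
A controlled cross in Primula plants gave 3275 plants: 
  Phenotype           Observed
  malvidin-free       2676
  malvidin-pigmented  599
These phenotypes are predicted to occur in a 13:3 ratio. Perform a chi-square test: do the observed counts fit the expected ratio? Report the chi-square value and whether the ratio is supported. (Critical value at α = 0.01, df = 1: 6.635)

0.455; consistent

Total ratio parts = 16. Expected numbers out of 3275:
  malvidin-free: 3275 × 13/16 = 2660.9375
  malvidin-pigmented: 3275 × 3/16 = 614.0625
χ² = Σ (O − E)² / E
  malvidin-free: (2676 − 2660.9375)² / 2660.9375 = 0.0853
  malvidin-pigmented: (599 − 614.0625)² / 614.0625 = 0.3695
χ² = 0.0853 + 0.3695 = 0.4548 ≈ 0.455
Degrees of freedom = 2 − 1 = 1; critical value at α = 0.01 is 6.635.
Since 0.455 < 6.635, we fail to reject the null hypothesis — the data are consistent with the 13:3 ratio.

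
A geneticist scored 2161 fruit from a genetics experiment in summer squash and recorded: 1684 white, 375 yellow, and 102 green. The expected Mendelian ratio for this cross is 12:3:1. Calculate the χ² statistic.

12.811

Expected counts for N = 2161 under a 12:3:1 ratio (total parts = 16):
  white: 2161 × 12/16 = 1620.75
  yellow: 2161 × 3/16 = 405.1875
  green: 2161 × 1/16 = 135.0625
χ² = Σ (O − E)² / E
  white: (1684 − 1620.75)² / 1620.75 = 2.4683
  yellow: (375 − 405.1875)² / 405.1875 = 2.2490
  green: (102 − 135.0625)² / 135.0625 = 8.0935
χ² = 2.4683 + 2.2490 + 8.0935 = 12.8108 ≈ 12.811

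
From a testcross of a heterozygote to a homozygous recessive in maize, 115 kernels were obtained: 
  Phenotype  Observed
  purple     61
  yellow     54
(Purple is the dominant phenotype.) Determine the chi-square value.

A testcross of a heterozygote (Aa × aa) gives a 1:1 phenotypic ratio.
The 1:1 ratio has 2 parts, so with N = 115 the expected counts are:
  purple: 115 × 1/2 = 57.5
  yellow: 115 × 1/2 = 57.5
χ² = Σ (O − E)² / E
  purple: (61 − 57.5)² / 57.5 = 0.2130
  yellow: (54 − 57.5)² / 57.5 = 0.2130
χ² = 0.2130 + 0.2130 = 0.426

0.426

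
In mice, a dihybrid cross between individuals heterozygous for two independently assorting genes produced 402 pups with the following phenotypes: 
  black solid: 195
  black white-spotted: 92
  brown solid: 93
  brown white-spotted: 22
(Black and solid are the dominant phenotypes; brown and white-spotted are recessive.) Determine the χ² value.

12.461

A dihybrid F₂ with independent assortment and complete dominance at both loci gives a 9:3:3:1 phenotypic ratio.
Expected counts for N = 402 under a 9:3:3:1 ratio (total parts = 16):
  black solid: 402 × 9/16 = 226.125
  black white-spotted: 402 × 3/16 = 75.375
  brown solid: 402 × 3/16 = 75.375
  brown white-spotted: 402 × 1/16 = 25.125
χ² = Σ (O − E)² / E
  black solid: (195 − 226.125)² / 226.125 = 4.2842
  black white-spotted: (92 − 75.375)² / 75.375 = 3.6669
  brown solid: (93 − 75.375)² / 75.375 = 4.1213
  brown white-spotted: (22 − 25.125)² / 25.125 = 0.3887
χ² = 4.2842 + 3.6669 + 4.1213 + 0.3887 = 12.4611 ≈ 12.461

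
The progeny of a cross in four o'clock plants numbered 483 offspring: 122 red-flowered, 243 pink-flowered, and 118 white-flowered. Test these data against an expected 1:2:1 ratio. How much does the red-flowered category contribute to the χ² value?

0.013

The 1:2:1 ratio has 4 parts, so with N = 483 the expected counts are:
  red-flowered: 483 × 1/4 = 120.75
  pink-flowered: 483 × 2/4 = 241.5
  white-flowered: 483 × 1/4 = 120.75
Contribution of red-flowered: (122 − 120.75)² / 120.75 = 0.0129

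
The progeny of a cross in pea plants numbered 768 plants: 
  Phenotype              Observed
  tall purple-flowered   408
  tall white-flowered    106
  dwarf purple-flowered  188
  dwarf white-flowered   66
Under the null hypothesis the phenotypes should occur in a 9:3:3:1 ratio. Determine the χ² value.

Expected counts for N = 768 under a 9:3:3:1 ratio (total parts = 16):
  tall purple-flowered: 768 × 9/16 = 432
  tall white-flowered: 768 × 3/16 = 144
  dwarf purple-flowered: 768 × 3/16 = 144
  dwarf white-flowered: 768 × 1/16 = 48
χ² = Σ (O − E)² / E
  tall purple-flowered: (408 − 432)² / 432 = 1.3333
  tall white-flowered: (106 − 144)² / 144 = 10.0278
  dwarf purple-flowered: (188 − 144)² / 144 = 13.4444
  dwarf white-flowered: (66 − 48)² / 48 = 6.7500
χ² = 1.3333 + 10.0278 + 13.4444 + 6.7500 = 31.5555 ≈ 31.556

31.556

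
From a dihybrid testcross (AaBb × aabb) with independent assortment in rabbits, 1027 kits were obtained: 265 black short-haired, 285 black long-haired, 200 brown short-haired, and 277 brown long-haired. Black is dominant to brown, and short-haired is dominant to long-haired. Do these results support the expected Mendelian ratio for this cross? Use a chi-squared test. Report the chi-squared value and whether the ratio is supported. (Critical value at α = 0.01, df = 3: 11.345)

17.514; not consistent

A dihybrid testcross with independent assortment gives a 1:1:1:1 ratio.
Expected counts for N = 1027 under a 1:1:1:1 ratio (total parts = 4):
  black short-haired: 1027 × 1/4 = 256.75
  black long-haired: 1027 × 1/4 = 256.75
  brown short-haired: 1027 × 1/4 = 256.75
  brown long-haired: 1027 × 1/4 = 256.75
χ² = Σ (O − E)² / E
  black short-haired: (265 − 256.75)² / 256.75 = 0.2651
  black long-haired: (285 − 256.75)² / 256.75 = 3.1083
  brown short-haired: (200 − 256.75)² / 256.75 = 12.5436
  brown long-haired: (277 − 256.75)² / 256.75 = 1.5971
χ² = 0.2651 + 3.1083 + 12.5436 + 1.5971 = 17.5141 ≈ 17.514
Degrees of freedom = 4 − 1 = 3; critical value at α = 0.01 is 11.345.
Since 17.514 > 11.345, we reject the null hypothesis — the data do not fit the 1:1:1:1 ratio.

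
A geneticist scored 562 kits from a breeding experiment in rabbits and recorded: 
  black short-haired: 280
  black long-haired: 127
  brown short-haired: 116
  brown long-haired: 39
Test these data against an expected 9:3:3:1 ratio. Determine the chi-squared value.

The 9:3:3:1 ratio has 16 parts, so with N = 562 the expected counts are:
  black short-haired: 562 × 9/16 = 316.125
  black long-haired: 562 × 3/16 = 105.375
  brown short-haired: 562 × 3/16 = 105.375
  brown long-haired: 562 × 1/16 = 35.125
χ² = Σ (O − E)² / E
  black short-haired: (280 − 316.125)² / 316.125 = 4.1282
  black long-haired: (127 − 105.375)² / 105.375 = 4.4379
  brown short-haired: (116 − 105.375)² / 105.375 = 1.0713
  brown long-haired: (39 − 35.125)² / 35.125 = 0.4275
χ² = 4.1282 + 4.4379 + 1.0713 + 0.4275 = 10.0649 ≈ 10.065

10.065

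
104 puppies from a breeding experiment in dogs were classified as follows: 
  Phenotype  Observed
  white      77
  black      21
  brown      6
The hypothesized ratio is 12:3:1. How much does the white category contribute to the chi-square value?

0.013

Under the 12:3:1 hypothesis (Σ ratio = 16, N = 104):
  white: 104 × 12/16 = 78
  black: 104 × 3/16 = 19.5
  brown: 104 × 1/16 = 6.5
Contribution of white: (77 − 78)² / 78 = 0.0128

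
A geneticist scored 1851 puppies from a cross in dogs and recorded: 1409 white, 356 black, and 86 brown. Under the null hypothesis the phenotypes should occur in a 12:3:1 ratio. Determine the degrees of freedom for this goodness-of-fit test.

2

A goodness-of-fit test with 3 phenotype classes has df = 3 − 1 = 2.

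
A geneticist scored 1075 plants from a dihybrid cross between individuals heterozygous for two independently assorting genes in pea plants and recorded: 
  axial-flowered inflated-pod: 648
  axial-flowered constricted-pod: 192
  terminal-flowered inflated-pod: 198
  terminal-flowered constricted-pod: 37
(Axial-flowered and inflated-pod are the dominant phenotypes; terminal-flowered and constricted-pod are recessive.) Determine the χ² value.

A dihybrid F₂ with independent assortment and complete dominance at both loci gives a 9:3:3:1 phenotypic ratio.
Total ratio parts = 16. Expected numbers out of 1075:
  axial-flowered inflated-pod: 1075 × 9/16 = 604.6875
  axial-flowered constricted-pod: 1075 × 3/16 = 201.5625
  terminal-flowered inflated-pod: 1075 × 3/16 = 201.5625
  terminal-flowered constricted-pod: 1075 × 1/16 = 67.1875
χ² = Σ (O − E)² / E
  axial-flowered inflated-pod: (648 − 604.6875)² / 604.6875 = 3.1024
  axial-flowered constricted-pod: (192 − 201.5625)² / 201.5625 = 0.4537
  terminal-flowered inflated-pod: (198 − 201.5625)² / 201.5625 = 0.0630
  terminal-flowered constricted-pod: (37 − 67.1875)² / 67.1875 = 13.5633
χ² = 3.1024 + 0.4537 + 0.0630 + 13.5633 = 17.1824 ≈ 17.182

17.182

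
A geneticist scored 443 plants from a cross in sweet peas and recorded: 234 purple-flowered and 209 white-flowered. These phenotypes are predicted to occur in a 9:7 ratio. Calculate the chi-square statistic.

2.116

Expected counts for N = 443 under a 9:7 ratio (total parts = 16):
  purple-flowered: 443 × 9/16 = 249.1875
  white-flowered: 443 × 7/16 = 193.8125
χ² = Σ (O − E)² / E
  purple-flowered: (234 − 249.1875)² / 249.1875 = 0.9256
  white-flowered: (209 − 193.8125)² / 193.8125 = 1.1901
χ² = 0.9256 + 1.1901 = 2.1157 ≈ 2.116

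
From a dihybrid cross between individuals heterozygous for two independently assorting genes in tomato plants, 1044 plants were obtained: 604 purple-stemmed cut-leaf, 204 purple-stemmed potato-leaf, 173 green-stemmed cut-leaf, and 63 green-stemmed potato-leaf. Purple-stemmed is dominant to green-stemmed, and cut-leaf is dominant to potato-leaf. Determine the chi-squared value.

A dihybrid F₂ with independent assortment and complete dominance at both loci gives a 9:3:3:1 phenotypic ratio.
The 9:3:3:1 ratio has 16 parts, so with N = 1044 the expected counts are:
  purple-stemmed cut-leaf: 1044 × 9/16 = 587.25
  purple-stemmed potato-leaf: 1044 × 3/16 = 195.75
  green-stemmed cut-leaf: 1044 × 3/16 = 195.75
  green-stemmed potato-leaf: 1044 × 1/16 = 65.25
χ² = Σ (O − E)² / E
  purple-stemmed cut-leaf: (604 − 587.25)² / 587.25 = 0.4778
  purple-stemmed potato-leaf: (204 − 195.75)² / 195.75 = 0.3477
  green-stemmed cut-leaf: (173 − 195.75)² / 195.75 = 2.6440
  green-stemmed potato-leaf: (63 − 65.25)² / 65.25 = 0.0776
χ² = 0.4778 + 0.3477 + 2.6440 + 0.0776 = 3.5471 ≈ 3.547

3.547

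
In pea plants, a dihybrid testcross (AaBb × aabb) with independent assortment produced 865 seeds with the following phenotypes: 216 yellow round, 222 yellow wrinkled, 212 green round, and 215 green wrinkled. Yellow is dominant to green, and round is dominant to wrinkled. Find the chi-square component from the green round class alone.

A dihybrid testcross with independent assortment gives a 1:1:1:1 ratio.
Expected counts for N = 865 under a 1:1:1:1 ratio (total parts = 4):
  yellow round: 865 × 1/4 = 216.25
  yellow wrinkled: 865 × 1/4 = 216.25
  green round: 865 × 1/4 = 216.25
  green wrinkled: 865 × 1/4 = 216.25
Contribution of green round: (212 − 216.25)² / 216.25 = 0.0835

0.084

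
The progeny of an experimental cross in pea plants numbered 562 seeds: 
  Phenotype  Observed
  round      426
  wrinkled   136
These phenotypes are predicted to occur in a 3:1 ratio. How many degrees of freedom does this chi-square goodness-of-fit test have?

A goodness-of-fit test with 2 phenotype classes has df = 2 − 1 = 1.

1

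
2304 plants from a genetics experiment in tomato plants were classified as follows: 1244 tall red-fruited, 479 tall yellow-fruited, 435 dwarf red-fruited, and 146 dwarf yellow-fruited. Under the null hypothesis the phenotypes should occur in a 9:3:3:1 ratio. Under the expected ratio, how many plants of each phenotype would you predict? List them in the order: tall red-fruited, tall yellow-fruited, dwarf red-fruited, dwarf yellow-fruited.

Under the 9:3:3:1 hypothesis (Σ ratio = 16, N = 2304):
  tall red-fruited: 2304 × 9/16 = 1296
  tall yellow-fruited: 2304 × 3/16 = 432
  dwarf red-fruited: 2304 × 3/16 = 432
  dwarf yellow-fruited: 2304 × 1/16 = 144

1296, 432, 432, 144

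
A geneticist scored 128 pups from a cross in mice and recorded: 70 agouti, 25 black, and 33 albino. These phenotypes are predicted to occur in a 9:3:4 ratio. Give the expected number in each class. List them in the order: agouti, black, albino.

72, 24, 32

Under the 9:3:4 hypothesis (Σ ratio = 16, N = 128):
  agouti: 128 × 9/16 = 72
  black: 128 × 3/16 = 24
  albino: 128 × 4/16 = 32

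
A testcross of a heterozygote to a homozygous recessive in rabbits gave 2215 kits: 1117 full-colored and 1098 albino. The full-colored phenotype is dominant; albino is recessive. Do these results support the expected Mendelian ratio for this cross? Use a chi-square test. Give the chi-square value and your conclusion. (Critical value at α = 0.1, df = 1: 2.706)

A testcross of a heterozygote (Aa × aa) gives a 1:1 phenotypic ratio.
Expected counts for N = 2215 under a 1:1 ratio (total parts = 2):
  full-colored: 2215 × 1/2 = 1107.5
  albino: 2215 × 1/2 = 1107.5
χ² = Σ (O − E)² / E
  full-colored: (1117 − 1107.5)² / 1107.5 = 0.0815
  albino: (1098 − 1107.5)² / 1107.5 = 0.0815
χ² = 0.0815 + 0.0815 = 0.163
Degrees of freedom = 2 − 1 = 1; critical value at α = 0.1 is 2.706.
Since 0.163 < 2.706, we fail to reject the null hypothesis — the data are consistent with the 1:1 ratio.

0.163; consistent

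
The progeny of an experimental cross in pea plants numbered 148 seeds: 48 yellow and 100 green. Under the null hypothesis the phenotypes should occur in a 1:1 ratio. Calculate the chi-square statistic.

18.270

Under the 1:1 hypothesis (Σ ratio = 2, N = 148):
  yellow: 148 × 1/2 = 74
  green: 148 × 1/2 = 74
χ² = Σ (O − E)² / E
  yellow: (48 − 74)² / 74 = 9.1351
  green: (100 − 74)² / 74 = 9.1351
χ² = 9.1351 + 9.1351 = 18.2702 ≈ 18.270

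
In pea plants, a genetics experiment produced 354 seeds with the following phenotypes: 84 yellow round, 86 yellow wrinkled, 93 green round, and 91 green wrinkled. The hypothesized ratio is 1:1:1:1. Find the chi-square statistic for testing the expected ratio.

0.599

Expected counts for N = 354 under a 1:1:1:1 ratio (total parts = 4):
  yellow round: 354 × 1/4 = 88.5
  yellow wrinkled: 354 × 1/4 = 88.5
  green round: 354 × 1/4 = 88.5
  green wrinkled: 354 × 1/4 = 88.5
χ² = Σ (O − E)² / E
  yellow round: (84 − 88.5)² / 88.5 = 0.2288
  yellow wrinkled: (86 − 88.5)² / 88.5 = 0.0706
  green round: (93 − 88.5)² / 88.5 = 0.2288
  green wrinkled: (91 − 88.5)² / 88.5 = 0.0706
χ² = 0.2288 + 0.0706 + 0.2288 + 0.0706 = 0.5988 ≈ 0.599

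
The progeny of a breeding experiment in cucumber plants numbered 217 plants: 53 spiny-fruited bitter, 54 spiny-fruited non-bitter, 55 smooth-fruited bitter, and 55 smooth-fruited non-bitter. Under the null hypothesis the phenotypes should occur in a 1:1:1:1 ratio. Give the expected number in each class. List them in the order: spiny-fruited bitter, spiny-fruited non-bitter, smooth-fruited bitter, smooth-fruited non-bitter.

The 1:1:1:1 ratio has 4 parts, so with N = 217 the expected counts are:
  spiny-fruited bitter: 217 × 1/4 = 54.25
  spiny-fruited non-bitter: 217 × 1/4 = 54.25
  smooth-fruited bitter: 217 × 1/4 = 54.25
  smooth-fruited non-bitter: 217 × 1/4 = 54.25

54.25, 54.25, 54.25, 54.25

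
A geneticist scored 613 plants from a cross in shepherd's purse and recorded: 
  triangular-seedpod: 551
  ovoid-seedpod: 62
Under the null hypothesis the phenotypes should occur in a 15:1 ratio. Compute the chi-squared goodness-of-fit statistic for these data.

15.622

The 15:1 ratio has 16 parts, so with N = 613 the expected counts are:
  triangular-seedpod: 613 × 15/16 = 574.6875
  ovoid-seedpod: 613 × 1/16 = 38.3125
χ² = Σ (O − E)² / E
  triangular-seedpod: (551 − 574.6875)² / 574.6875 = 0.9764
  ovoid-seedpod: (62 − 38.3125)² / 38.3125 = 14.6453
χ² = 0.9764 + 14.6453 = 15.6217 ≈ 15.622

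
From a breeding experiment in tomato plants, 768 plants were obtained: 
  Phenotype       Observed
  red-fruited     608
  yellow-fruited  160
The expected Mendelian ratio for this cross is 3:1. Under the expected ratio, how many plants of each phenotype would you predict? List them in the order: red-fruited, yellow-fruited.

Total ratio parts = 4. Expected numbers out of 768:
  red-fruited: 768 × 3/4 = 576
  yellow-fruited: 768 × 1/4 = 192

576, 192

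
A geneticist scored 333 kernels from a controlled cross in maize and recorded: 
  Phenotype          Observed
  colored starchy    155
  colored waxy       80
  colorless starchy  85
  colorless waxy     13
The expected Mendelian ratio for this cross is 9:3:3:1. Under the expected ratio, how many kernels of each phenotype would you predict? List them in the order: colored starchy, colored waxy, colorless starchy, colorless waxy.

Total ratio parts = 16. Expected numbers out of 333:
  colored starchy: 333 × 9/16 = 187.3125
  colored waxy: 333 × 3/16 = 62.4375
  colorless starchy: 333 × 3/16 = 62.4375
  colorless waxy: 333 × 1/16 = 20.8125

187.3125, 62.4375, 62.4375, 20.8125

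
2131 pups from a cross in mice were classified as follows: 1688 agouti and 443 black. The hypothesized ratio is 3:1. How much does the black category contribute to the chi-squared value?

Under the 3:1 hypothesis (Σ ratio = 4, N = 2131):
  agouti: 2131 × 3/4 = 1598.25
  black: 2131 × 1/4 = 532.75
Contribution of black: (443 − 532.75)² / 532.75 = 15.1198

15.120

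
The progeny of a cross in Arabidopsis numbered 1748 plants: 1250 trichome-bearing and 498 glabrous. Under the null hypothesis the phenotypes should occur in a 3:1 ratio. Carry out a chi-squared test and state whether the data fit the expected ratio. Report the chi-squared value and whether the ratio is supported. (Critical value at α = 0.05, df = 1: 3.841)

11.353; not consistent

Under the 3:1 hypothesis (Σ ratio = 4, N = 1748):
  trichome-bearing: 1748 × 3/4 = 1311
  glabrous: 1748 × 1/4 = 437
χ² = Σ (O − E)² / E
  trichome-bearing: (1250 − 1311)² / 1311 = 2.8383
  glabrous: (498 − 437)² / 437 = 8.5149
χ² = 2.8383 + 8.5149 = 11.3532 ≈ 11.353
Degrees of freedom = 2 − 1 = 1; critical value at α = 0.05 is 3.841.
Since 11.353 > 3.841, we reject the null hypothesis — the data do not fit the 3:1 ratio.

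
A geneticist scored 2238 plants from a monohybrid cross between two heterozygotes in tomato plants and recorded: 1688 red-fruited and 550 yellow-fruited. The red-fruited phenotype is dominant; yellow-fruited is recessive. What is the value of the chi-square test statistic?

For a monohybrid cross between heterozygotes with complete dominance, the expected phenotypic ratio is 3:1.
Total ratio parts = 4. Expected numbers out of 2238:
  red-fruited: 2238 × 3/4 = 1678.5
  yellow-fruited: 2238 × 1/4 = 559.5
χ² = Σ (O − E)² / E
  red-fruited: (1688 − 1678.5)² / 1678.5 = 0.0538
  yellow-fruited: (550 − 559.5)² / 559.5 = 0.1613
χ² = 0.0538 + 0.1613 = 0.2151 ≈ 0.215

0.215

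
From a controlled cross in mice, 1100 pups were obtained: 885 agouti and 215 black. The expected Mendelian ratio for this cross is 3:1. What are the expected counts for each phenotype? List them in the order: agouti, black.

Total ratio parts = 4. Expected numbers out of 1100:
  agouti: 1100 × 3/4 = 825
  black: 1100 × 1/4 = 275

825, 275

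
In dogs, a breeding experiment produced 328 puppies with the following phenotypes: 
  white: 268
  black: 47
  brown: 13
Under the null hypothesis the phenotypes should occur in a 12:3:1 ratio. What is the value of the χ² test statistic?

8.130

Total ratio parts = 16. Expected numbers out of 328:
  white: 328 × 12/16 = 246
  black: 328 × 3/16 = 61.5
  brown: 328 × 1/16 = 20.5
χ² = Σ (O − E)² / E
  white: (268 − 246)² / 246 = 1.9675
  black: (47 − 61.5)² / 61.5 = 3.4187
  brown: (13 − 20.5)² / 20.5 = 2.7439
χ² = 1.9675 + 3.4187 + 2.7439 = 8.1301 ≈ 8.130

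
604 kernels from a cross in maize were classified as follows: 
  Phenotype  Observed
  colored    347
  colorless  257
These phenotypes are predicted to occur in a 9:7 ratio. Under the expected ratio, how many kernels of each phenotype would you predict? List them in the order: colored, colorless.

Expected counts for N = 604 under a 9:7 ratio (total parts = 16):
  colored: 604 × 9/16 = 339.75
  colorless: 604 × 7/16 = 264.25

339.75, 264.25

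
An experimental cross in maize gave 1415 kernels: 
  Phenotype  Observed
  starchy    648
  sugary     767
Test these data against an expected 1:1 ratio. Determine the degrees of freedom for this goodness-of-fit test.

A goodness-of-fit test with 2 phenotype classes has df = 2 − 1 = 1.

1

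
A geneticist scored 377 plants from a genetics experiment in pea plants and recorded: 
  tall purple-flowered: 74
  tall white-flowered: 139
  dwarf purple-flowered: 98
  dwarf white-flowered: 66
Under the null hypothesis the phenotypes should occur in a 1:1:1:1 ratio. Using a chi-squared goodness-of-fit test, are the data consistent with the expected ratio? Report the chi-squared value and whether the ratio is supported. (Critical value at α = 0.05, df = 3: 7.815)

34.215; not consistent

Total ratio parts = 4. Expected numbers out of 377:
  tall purple-flowered: 377 × 1/4 = 94.25
  tall white-flowered: 377 × 1/4 = 94.25
  dwarf purple-flowered: 377 × 1/4 = 94.25
  dwarf white-flowered: 377 × 1/4 = 94.25
χ² = Σ (O − E)² / E
  tall purple-flowered: (74 − 94.25)² / 94.25 = 4.3508
  tall white-flowered: (139 − 94.25)² / 94.25 = 21.2473
  dwarf purple-flowered: (98 − 94.25)² / 94.25 = 0.1492
  dwarf white-flowered: (66 − 94.25)² / 94.25 = 8.4675
χ² = 4.3508 + 21.2473 + 0.1492 + 8.4675 = 34.2148 ≈ 34.215
Degrees of freedom = 4 − 1 = 3; critical value at α = 0.05 is 7.815.
Since 34.215 > 7.815, we reject the null hypothesis — the data do not fit the 1:1:1:1 ratio.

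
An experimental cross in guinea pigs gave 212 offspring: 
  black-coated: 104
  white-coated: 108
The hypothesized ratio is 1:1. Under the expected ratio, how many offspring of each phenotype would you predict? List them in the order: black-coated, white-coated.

Total ratio parts = 2. Expected numbers out of 212:
  black-coated: 212 × 1/2 = 106
  white-coated: 212 × 1/2 = 106

106, 106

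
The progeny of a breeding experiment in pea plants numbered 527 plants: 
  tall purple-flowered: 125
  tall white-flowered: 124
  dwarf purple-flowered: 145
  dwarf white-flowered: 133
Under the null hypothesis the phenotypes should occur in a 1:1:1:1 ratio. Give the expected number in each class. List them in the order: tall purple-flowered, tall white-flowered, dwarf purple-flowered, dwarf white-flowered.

Expected counts for N = 527 under a 1:1:1:1 ratio (total parts = 4):
  tall purple-flowered: 527 × 1/4 = 131.75
  tall white-flowered: 527 × 1/4 = 131.75
  dwarf purple-flowered: 527 × 1/4 = 131.75
  dwarf white-flowered: 527 × 1/4 = 131.75

131.75, 131.75, 131.75, 131.75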